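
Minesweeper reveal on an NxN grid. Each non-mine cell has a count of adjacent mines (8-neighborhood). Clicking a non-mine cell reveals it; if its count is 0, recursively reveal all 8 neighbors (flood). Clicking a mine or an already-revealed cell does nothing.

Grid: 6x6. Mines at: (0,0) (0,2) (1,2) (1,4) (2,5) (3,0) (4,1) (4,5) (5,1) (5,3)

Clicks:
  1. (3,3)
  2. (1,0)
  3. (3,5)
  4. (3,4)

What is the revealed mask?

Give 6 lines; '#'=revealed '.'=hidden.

Answer: ......
#.....
..###.
..####
..###.
......

Derivation:
Click 1 (3,3) count=0: revealed 9 new [(2,2) (2,3) (2,4) (3,2) (3,3) (3,4) (4,2) (4,3) (4,4)] -> total=9
Click 2 (1,0) count=1: revealed 1 new [(1,0)] -> total=10
Click 3 (3,5) count=2: revealed 1 new [(3,5)] -> total=11
Click 4 (3,4) count=2: revealed 0 new [(none)] -> total=11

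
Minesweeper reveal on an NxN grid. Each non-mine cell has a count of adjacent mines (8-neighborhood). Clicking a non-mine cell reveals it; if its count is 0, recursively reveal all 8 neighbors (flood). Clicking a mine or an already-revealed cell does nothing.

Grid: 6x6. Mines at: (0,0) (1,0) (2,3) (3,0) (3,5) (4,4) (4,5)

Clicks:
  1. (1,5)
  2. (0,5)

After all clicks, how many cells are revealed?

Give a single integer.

Click 1 (1,5) count=0: revealed 12 new [(0,1) (0,2) (0,3) (0,4) (0,5) (1,1) (1,2) (1,3) (1,4) (1,5) (2,4) (2,5)] -> total=12
Click 2 (0,5) count=0: revealed 0 new [(none)] -> total=12

Answer: 12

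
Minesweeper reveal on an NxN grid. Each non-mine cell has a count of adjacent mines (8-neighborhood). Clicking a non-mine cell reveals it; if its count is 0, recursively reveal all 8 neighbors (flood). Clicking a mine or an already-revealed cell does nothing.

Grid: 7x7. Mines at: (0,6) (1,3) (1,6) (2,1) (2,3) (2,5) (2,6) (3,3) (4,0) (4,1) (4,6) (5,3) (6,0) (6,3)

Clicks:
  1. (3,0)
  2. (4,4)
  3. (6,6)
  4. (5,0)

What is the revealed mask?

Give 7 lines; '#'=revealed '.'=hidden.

Answer: .......
.......
.......
#......
....#..
#...###
....###

Derivation:
Click 1 (3,0) count=3: revealed 1 new [(3,0)] -> total=1
Click 2 (4,4) count=2: revealed 1 new [(4,4)] -> total=2
Click 3 (6,6) count=0: revealed 6 new [(5,4) (5,5) (5,6) (6,4) (6,5) (6,6)] -> total=8
Click 4 (5,0) count=3: revealed 1 new [(5,0)] -> total=9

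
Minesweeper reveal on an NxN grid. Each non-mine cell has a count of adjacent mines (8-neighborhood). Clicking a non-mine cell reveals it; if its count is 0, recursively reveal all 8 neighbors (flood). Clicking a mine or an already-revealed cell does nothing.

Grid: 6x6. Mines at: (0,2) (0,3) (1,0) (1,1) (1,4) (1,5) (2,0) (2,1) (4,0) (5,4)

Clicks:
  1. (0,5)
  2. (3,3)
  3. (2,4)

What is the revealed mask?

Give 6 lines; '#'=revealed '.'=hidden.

Answer: .....#
......
..####
.#####
.#####
.###..

Derivation:
Click 1 (0,5) count=2: revealed 1 new [(0,5)] -> total=1
Click 2 (3,3) count=0: revealed 17 new [(2,2) (2,3) (2,4) (2,5) (3,1) (3,2) (3,3) (3,4) (3,5) (4,1) (4,2) (4,3) (4,4) (4,5) (5,1) (5,2) (5,3)] -> total=18
Click 3 (2,4) count=2: revealed 0 new [(none)] -> total=18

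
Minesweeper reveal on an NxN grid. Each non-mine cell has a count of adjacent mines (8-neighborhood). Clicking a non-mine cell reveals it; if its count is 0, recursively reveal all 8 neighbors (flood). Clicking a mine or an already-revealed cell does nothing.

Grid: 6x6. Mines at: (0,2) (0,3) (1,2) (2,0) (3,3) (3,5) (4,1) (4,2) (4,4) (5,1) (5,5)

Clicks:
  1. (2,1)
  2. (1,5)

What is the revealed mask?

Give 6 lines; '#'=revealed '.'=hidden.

Answer: ....##
....##
.#..##
......
......
......

Derivation:
Click 1 (2,1) count=2: revealed 1 new [(2,1)] -> total=1
Click 2 (1,5) count=0: revealed 6 new [(0,4) (0,5) (1,4) (1,5) (2,4) (2,5)] -> total=7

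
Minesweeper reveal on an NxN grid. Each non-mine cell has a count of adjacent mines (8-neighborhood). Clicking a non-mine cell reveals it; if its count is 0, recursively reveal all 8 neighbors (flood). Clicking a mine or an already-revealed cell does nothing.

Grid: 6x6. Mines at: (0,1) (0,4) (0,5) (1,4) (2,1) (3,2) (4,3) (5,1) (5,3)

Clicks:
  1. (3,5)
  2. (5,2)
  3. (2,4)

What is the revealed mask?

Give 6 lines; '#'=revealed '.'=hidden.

Answer: ......
......
....##
....##
....##
..#.##

Derivation:
Click 1 (3,5) count=0: revealed 8 new [(2,4) (2,5) (3,4) (3,5) (4,4) (4,5) (5,4) (5,5)] -> total=8
Click 2 (5,2) count=3: revealed 1 new [(5,2)] -> total=9
Click 3 (2,4) count=1: revealed 0 new [(none)] -> total=9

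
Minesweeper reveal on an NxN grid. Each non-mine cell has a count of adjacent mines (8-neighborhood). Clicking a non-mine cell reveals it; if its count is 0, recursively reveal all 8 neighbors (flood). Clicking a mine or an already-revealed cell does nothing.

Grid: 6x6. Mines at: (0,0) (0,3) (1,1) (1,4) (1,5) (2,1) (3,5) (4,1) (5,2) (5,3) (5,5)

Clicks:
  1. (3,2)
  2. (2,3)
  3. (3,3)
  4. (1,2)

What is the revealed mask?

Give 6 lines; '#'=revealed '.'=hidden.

Answer: ......
..#...
..###.
..###.
..###.
......

Derivation:
Click 1 (3,2) count=2: revealed 1 new [(3,2)] -> total=1
Click 2 (2,3) count=1: revealed 1 new [(2,3)] -> total=2
Click 3 (3,3) count=0: revealed 7 new [(2,2) (2,4) (3,3) (3,4) (4,2) (4,3) (4,4)] -> total=9
Click 4 (1,2) count=3: revealed 1 new [(1,2)] -> total=10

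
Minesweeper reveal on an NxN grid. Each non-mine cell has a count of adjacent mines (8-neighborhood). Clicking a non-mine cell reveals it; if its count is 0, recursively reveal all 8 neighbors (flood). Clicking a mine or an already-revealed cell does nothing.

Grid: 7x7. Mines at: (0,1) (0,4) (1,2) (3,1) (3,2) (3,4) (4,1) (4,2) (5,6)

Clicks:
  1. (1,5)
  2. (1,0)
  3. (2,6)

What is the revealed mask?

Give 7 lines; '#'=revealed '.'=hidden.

Answer: .....##
#....##
.....##
.....##
.....##
.......
.......

Derivation:
Click 1 (1,5) count=1: revealed 1 new [(1,5)] -> total=1
Click 2 (1,0) count=1: revealed 1 new [(1,0)] -> total=2
Click 3 (2,6) count=0: revealed 9 new [(0,5) (0,6) (1,6) (2,5) (2,6) (3,5) (3,6) (4,5) (4,6)] -> total=11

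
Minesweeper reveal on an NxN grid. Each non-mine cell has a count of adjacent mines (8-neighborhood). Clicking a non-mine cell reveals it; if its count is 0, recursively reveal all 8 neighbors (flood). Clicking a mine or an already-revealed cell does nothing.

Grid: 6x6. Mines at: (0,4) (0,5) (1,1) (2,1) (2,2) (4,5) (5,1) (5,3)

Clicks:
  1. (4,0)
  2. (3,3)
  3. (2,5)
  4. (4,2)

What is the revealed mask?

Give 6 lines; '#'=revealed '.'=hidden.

Click 1 (4,0) count=1: revealed 1 new [(4,0)] -> total=1
Click 2 (3,3) count=1: revealed 1 new [(3,3)] -> total=2
Click 3 (2,5) count=0: revealed 8 new [(1,3) (1,4) (1,5) (2,3) (2,4) (2,5) (3,4) (3,5)] -> total=10
Click 4 (4,2) count=2: revealed 1 new [(4,2)] -> total=11

Answer: ......
...###
...###
...###
#.#...
......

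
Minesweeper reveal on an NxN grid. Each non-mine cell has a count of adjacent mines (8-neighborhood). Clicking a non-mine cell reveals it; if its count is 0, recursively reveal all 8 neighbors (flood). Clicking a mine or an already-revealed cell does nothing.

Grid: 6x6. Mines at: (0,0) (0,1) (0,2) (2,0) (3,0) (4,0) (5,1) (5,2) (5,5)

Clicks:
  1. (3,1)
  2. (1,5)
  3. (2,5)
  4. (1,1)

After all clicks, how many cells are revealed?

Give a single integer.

Answer: 23

Derivation:
Click 1 (3,1) count=3: revealed 1 new [(3,1)] -> total=1
Click 2 (1,5) count=0: revealed 22 new [(0,3) (0,4) (0,5) (1,1) (1,2) (1,3) (1,4) (1,5) (2,1) (2,2) (2,3) (2,4) (2,5) (3,2) (3,3) (3,4) (3,5) (4,1) (4,2) (4,3) (4,4) (4,5)] -> total=23
Click 3 (2,5) count=0: revealed 0 new [(none)] -> total=23
Click 4 (1,1) count=4: revealed 0 new [(none)] -> total=23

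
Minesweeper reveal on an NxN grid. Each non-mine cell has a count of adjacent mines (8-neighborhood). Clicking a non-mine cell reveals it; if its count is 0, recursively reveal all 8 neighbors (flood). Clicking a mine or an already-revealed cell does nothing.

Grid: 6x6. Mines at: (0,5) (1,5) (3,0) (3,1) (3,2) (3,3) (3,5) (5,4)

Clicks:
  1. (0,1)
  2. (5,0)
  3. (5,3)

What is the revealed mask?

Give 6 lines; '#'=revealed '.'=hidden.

Answer: #####.
#####.
#####.
......
####..
####..

Derivation:
Click 1 (0,1) count=0: revealed 15 new [(0,0) (0,1) (0,2) (0,3) (0,4) (1,0) (1,1) (1,2) (1,3) (1,4) (2,0) (2,1) (2,2) (2,3) (2,4)] -> total=15
Click 2 (5,0) count=0: revealed 8 new [(4,0) (4,1) (4,2) (4,3) (5,0) (5,1) (5,2) (5,3)] -> total=23
Click 3 (5,3) count=1: revealed 0 new [(none)] -> total=23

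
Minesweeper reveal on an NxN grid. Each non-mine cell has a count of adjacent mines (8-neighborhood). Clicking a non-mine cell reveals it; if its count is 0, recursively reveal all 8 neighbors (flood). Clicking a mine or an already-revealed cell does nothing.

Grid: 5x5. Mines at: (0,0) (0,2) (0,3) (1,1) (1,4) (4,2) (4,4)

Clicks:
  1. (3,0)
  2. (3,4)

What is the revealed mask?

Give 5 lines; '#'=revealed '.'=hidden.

Answer: .....
.....
##...
##..#
##...

Derivation:
Click 1 (3,0) count=0: revealed 6 new [(2,0) (2,1) (3,0) (3,1) (4,0) (4,1)] -> total=6
Click 2 (3,4) count=1: revealed 1 new [(3,4)] -> total=7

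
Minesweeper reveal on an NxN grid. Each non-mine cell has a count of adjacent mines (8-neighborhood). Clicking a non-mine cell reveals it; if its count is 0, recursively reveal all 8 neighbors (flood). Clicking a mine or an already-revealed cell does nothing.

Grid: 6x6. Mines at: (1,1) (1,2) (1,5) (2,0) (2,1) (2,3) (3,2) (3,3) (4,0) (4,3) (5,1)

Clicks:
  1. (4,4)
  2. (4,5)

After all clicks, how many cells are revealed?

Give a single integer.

Answer: 8

Derivation:
Click 1 (4,4) count=2: revealed 1 new [(4,4)] -> total=1
Click 2 (4,5) count=0: revealed 7 new [(2,4) (2,5) (3,4) (3,5) (4,5) (5,4) (5,5)] -> total=8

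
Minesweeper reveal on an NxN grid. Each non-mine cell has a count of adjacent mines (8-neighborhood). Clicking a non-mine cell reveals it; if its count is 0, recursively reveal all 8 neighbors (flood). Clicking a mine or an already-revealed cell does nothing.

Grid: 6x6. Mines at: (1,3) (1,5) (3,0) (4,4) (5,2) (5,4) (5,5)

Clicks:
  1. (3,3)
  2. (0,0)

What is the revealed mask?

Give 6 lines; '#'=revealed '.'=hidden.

Click 1 (3,3) count=1: revealed 1 new [(3,3)] -> total=1
Click 2 (0,0) count=0: revealed 9 new [(0,0) (0,1) (0,2) (1,0) (1,1) (1,2) (2,0) (2,1) (2,2)] -> total=10

Answer: ###...
###...
###...
...#..
......
......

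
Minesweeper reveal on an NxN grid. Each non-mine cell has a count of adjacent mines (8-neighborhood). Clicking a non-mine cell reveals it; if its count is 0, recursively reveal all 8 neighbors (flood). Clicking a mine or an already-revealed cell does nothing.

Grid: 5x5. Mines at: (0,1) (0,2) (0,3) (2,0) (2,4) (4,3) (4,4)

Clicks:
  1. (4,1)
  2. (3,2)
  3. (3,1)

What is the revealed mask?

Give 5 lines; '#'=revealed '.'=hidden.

Answer: .....
.....
.....
###..
###..

Derivation:
Click 1 (4,1) count=0: revealed 6 new [(3,0) (3,1) (3,2) (4,0) (4,1) (4,2)] -> total=6
Click 2 (3,2) count=1: revealed 0 new [(none)] -> total=6
Click 3 (3,1) count=1: revealed 0 new [(none)] -> total=6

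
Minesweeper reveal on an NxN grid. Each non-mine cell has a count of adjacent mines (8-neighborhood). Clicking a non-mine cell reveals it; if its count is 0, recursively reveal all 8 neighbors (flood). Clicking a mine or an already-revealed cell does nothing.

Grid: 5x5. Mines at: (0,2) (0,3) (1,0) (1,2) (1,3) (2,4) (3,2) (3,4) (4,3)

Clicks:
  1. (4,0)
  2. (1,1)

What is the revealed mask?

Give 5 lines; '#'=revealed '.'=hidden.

Click 1 (4,0) count=0: revealed 6 new [(2,0) (2,1) (3,0) (3,1) (4,0) (4,1)] -> total=6
Click 2 (1,1) count=3: revealed 1 new [(1,1)] -> total=7

Answer: .....
.#...
##...
##...
##...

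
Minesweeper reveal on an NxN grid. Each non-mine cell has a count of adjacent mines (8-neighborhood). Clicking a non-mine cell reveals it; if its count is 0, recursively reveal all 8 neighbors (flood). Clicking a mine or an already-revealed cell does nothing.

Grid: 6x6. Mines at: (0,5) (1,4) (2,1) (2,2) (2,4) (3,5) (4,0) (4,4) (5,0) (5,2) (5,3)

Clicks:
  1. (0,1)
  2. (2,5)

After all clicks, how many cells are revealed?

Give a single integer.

Answer: 9

Derivation:
Click 1 (0,1) count=0: revealed 8 new [(0,0) (0,1) (0,2) (0,3) (1,0) (1,1) (1,2) (1,3)] -> total=8
Click 2 (2,5) count=3: revealed 1 new [(2,5)] -> total=9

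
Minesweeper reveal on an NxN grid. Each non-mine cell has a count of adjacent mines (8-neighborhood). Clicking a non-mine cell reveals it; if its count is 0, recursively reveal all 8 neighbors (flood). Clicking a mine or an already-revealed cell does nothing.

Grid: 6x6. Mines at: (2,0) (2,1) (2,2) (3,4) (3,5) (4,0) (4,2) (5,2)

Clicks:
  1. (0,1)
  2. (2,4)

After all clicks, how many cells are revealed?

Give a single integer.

Answer: 15

Derivation:
Click 1 (0,1) count=0: revealed 15 new [(0,0) (0,1) (0,2) (0,3) (0,4) (0,5) (1,0) (1,1) (1,2) (1,3) (1,4) (1,5) (2,3) (2,4) (2,5)] -> total=15
Click 2 (2,4) count=2: revealed 0 new [(none)] -> total=15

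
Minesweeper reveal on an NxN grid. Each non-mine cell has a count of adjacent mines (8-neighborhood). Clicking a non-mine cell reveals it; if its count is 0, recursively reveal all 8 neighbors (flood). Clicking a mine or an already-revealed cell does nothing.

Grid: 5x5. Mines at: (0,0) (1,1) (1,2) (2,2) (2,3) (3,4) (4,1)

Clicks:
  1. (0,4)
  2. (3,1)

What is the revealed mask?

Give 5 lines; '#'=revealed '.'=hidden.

Answer: ...##
...##
.....
.#...
.....

Derivation:
Click 1 (0,4) count=0: revealed 4 new [(0,3) (0,4) (1,3) (1,4)] -> total=4
Click 2 (3,1) count=2: revealed 1 new [(3,1)] -> total=5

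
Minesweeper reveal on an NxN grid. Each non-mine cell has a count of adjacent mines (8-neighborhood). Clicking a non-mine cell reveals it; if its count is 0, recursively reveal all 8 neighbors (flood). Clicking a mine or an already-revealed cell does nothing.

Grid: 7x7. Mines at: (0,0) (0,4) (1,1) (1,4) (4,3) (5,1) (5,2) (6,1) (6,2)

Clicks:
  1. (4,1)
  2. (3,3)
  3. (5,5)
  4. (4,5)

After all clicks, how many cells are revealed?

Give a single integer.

Click 1 (4,1) count=2: revealed 1 new [(4,1)] -> total=1
Click 2 (3,3) count=1: revealed 1 new [(3,3)] -> total=2
Click 3 (5,5) count=0: revealed 21 new [(0,5) (0,6) (1,5) (1,6) (2,4) (2,5) (2,6) (3,4) (3,5) (3,6) (4,4) (4,5) (4,6) (5,3) (5,4) (5,5) (5,6) (6,3) (6,4) (6,5) (6,6)] -> total=23
Click 4 (4,5) count=0: revealed 0 new [(none)] -> total=23

Answer: 23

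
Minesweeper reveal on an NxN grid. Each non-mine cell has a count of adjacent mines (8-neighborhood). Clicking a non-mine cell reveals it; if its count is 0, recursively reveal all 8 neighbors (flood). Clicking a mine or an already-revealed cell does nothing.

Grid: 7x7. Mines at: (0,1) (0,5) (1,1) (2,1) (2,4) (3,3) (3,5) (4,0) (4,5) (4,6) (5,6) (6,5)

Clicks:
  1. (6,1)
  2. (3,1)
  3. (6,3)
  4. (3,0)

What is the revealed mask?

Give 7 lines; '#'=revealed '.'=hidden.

Answer: .......
.......
.......
##.....
.####..
#####..
#####..

Derivation:
Click 1 (6,1) count=0: revealed 14 new [(4,1) (4,2) (4,3) (4,4) (5,0) (5,1) (5,2) (5,3) (5,4) (6,0) (6,1) (6,2) (6,3) (6,4)] -> total=14
Click 2 (3,1) count=2: revealed 1 new [(3,1)] -> total=15
Click 3 (6,3) count=0: revealed 0 new [(none)] -> total=15
Click 4 (3,0) count=2: revealed 1 new [(3,0)] -> total=16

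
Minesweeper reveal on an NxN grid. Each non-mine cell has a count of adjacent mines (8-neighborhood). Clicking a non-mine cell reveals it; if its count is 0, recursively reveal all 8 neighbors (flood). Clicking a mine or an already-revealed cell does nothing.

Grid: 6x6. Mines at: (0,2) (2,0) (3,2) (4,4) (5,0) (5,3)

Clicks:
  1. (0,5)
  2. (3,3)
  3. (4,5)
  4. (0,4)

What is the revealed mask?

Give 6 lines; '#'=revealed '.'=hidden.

Answer: ...###
...###
...###
...###
.....#
......

Derivation:
Click 1 (0,5) count=0: revealed 12 new [(0,3) (0,4) (0,5) (1,3) (1,4) (1,5) (2,3) (2,4) (2,5) (3,3) (3,4) (3,5)] -> total=12
Click 2 (3,3) count=2: revealed 0 new [(none)] -> total=12
Click 3 (4,5) count=1: revealed 1 new [(4,5)] -> total=13
Click 4 (0,4) count=0: revealed 0 new [(none)] -> total=13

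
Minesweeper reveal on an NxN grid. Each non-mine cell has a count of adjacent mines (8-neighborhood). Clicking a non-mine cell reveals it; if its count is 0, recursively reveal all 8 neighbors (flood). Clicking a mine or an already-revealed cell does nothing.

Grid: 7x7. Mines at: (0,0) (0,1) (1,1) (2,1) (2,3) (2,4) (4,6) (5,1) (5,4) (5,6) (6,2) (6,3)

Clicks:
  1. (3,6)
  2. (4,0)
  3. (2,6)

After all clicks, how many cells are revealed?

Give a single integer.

Click 1 (3,6) count=1: revealed 1 new [(3,6)] -> total=1
Click 2 (4,0) count=1: revealed 1 new [(4,0)] -> total=2
Click 3 (2,6) count=0: revealed 13 new [(0,2) (0,3) (0,4) (0,5) (0,6) (1,2) (1,3) (1,4) (1,5) (1,6) (2,5) (2,6) (3,5)] -> total=15

Answer: 15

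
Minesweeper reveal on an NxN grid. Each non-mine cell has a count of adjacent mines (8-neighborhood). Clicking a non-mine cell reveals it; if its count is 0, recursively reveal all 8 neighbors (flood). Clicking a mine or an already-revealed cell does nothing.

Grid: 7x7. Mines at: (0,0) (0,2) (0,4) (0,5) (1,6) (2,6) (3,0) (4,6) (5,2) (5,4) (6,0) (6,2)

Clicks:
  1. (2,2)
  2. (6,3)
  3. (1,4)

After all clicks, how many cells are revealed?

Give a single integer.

Click 1 (2,2) count=0: revealed 20 new [(1,1) (1,2) (1,3) (1,4) (1,5) (2,1) (2,2) (2,3) (2,4) (2,5) (3,1) (3,2) (3,3) (3,4) (3,5) (4,1) (4,2) (4,3) (4,4) (4,5)] -> total=20
Click 2 (6,3) count=3: revealed 1 new [(6,3)] -> total=21
Click 3 (1,4) count=2: revealed 0 new [(none)] -> total=21

Answer: 21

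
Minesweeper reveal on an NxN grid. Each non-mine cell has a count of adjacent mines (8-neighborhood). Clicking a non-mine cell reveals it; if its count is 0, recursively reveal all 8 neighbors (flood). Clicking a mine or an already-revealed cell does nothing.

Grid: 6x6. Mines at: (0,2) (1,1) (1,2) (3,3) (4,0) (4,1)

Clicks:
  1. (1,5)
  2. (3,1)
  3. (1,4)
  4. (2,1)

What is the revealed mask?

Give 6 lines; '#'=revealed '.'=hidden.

Answer: ...###
...###
.#.###
.#..##
..####
..####

Derivation:
Click 1 (1,5) count=0: revealed 19 new [(0,3) (0,4) (0,5) (1,3) (1,4) (1,5) (2,3) (2,4) (2,5) (3,4) (3,5) (4,2) (4,3) (4,4) (4,5) (5,2) (5,3) (5,4) (5,5)] -> total=19
Click 2 (3,1) count=2: revealed 1 new [(3,1)] -> total=20
Click 3 (1,4) count=0: revealed 0 new [(none)] -> total=20
Click 4 (2,1) count=2: revealed 1 new [(2,1)] -> total=21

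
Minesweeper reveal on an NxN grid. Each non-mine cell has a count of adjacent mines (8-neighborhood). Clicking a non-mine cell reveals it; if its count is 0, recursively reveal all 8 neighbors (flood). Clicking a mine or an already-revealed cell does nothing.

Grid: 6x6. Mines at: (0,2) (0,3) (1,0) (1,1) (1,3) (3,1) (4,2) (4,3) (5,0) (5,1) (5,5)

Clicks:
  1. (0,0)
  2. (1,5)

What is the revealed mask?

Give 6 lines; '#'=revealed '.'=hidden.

Answer: #...##
....##
....##
....##
....##
......

Derivation:
Click 1 (0,0) count=2: revealed 1 new [(0,0)] -> total=1
Click 2 (1,5) count=0: revealed 10 new [(0,4) (0,5) (1,4) (1,5) (2,4) (2,5) (3,4) (3,5) (4,4) (4,5)] -> total=11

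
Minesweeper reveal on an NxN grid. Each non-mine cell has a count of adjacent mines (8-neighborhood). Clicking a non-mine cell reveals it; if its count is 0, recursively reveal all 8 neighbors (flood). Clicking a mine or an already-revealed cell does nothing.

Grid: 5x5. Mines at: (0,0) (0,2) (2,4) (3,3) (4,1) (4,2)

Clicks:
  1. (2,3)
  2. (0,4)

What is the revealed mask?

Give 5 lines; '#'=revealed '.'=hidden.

Answer: ...##
...##
...#.
.....
.....

Derivation:
Click 1 (2,3) count=2: revealed 1 new [(2,3)] -> total=1
Click 2 (0,4) count=0: revealed 4 new [(0,3) (0,4) (1,3) (1,4)] -> total=5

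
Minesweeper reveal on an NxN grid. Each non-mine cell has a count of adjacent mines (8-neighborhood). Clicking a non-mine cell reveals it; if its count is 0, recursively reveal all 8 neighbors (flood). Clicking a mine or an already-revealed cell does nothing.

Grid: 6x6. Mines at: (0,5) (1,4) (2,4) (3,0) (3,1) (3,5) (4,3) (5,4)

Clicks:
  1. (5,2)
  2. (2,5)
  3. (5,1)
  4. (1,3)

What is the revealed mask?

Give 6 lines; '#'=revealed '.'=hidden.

Answer: ......
...#..
.....#
......
###...
###...

Derivation:
Click 1 (5,2) count=1: revealed 1 new [(5,2)] -> total=1
Click 2 (2,5) count=3: revealed 1 new [(2,5)] -> total=2
Click 3 (5,1) count=0: revealed 5 new [(4,0) (4,1) (4,2) (5,0) (5,1)] -> total=7
Click 4 (1,3) count=2: revealed 1 new [(1,3)] -> total=8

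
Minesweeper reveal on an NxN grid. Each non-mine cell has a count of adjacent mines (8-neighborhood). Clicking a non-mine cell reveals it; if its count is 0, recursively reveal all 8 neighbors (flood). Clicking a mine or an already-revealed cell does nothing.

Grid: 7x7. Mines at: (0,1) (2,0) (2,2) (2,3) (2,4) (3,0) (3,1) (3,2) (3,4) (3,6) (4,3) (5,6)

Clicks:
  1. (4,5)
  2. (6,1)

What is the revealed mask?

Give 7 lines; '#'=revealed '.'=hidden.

Click 1 (4,5) count=3: revealed 1 new [(4,5)] -> total=1
Click 2 (6,1) count=0: revealed 15 new [(4,0) (4,1) (4,2) (5,0) (5,1) (5,2) (5,3) (5,4) (5,5) (6,0) (6,1) (6,2) (6,3) (6,4) (6,5)] -> total=16

Answer: .......
.......
.......
.......
###..#.
######.
######.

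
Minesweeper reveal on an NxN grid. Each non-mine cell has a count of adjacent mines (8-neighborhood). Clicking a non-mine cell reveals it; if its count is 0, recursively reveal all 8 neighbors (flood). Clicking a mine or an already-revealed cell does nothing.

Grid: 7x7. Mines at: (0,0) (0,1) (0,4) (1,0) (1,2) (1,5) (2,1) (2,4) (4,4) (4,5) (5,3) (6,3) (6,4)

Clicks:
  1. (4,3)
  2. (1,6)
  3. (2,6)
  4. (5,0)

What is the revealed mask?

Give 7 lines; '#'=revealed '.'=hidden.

Click 1 (4,3) count=2: revealed 1 new [(4,3)] -> total=1
Click 2 (1,6) count=1: revealed 1 new [(1,6)] -> total=2
Click 3 (2,6) count=1: revealed 1 new [(2,6)] -> total=3
Click 4 (5,0) count=0: revealed 12 new [(3,0) (3,1) (3,2) (4,0) (4,1) (4,2) (5,0) (5,1) (5,2) (6,0) (6,1) (6,2)] -> total=15

Answer: .......
......#
......#
###....
####...
###....
###....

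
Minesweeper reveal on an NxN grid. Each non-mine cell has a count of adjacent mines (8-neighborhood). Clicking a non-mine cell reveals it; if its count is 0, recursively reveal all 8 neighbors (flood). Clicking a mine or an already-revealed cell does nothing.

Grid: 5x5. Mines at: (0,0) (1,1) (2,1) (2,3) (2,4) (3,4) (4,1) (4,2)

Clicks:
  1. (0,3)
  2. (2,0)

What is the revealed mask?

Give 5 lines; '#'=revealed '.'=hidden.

Answer: ..###
..###
#....
.....
.....

Derivation:
Click 1 (0,3) count=0: revealed 6 new [(0,2) (0,3) (0,4) (1,2) (1,3) (1,4)] -> total=6
Click 2 (2,0) count=2: revealed 1 new [(2,0)] -> total=7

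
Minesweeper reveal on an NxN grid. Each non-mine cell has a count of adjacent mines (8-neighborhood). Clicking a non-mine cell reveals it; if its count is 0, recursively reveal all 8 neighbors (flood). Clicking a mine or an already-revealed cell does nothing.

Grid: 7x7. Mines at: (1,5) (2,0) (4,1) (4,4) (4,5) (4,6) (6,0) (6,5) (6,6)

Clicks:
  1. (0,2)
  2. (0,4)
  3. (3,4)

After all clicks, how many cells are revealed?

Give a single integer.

Answer: 18

Derivation:
Click 1 (0,2) count=0: revealed 18 new [(0,0) (0,1) (0,2) (0,3) (0,4) (1,0) (1,1) (1,2) (1,3) (1,4) (2,1) (2,2) (2,3) (2,4) (3,1) (3,2) (3,3) (3,4)] -> total=18
Click 2 (0,4) count=1: revealed 0 new [(none)] -> total=18
Click 3 (3,4) count=2: revealed 0 new [(none)] -> total=18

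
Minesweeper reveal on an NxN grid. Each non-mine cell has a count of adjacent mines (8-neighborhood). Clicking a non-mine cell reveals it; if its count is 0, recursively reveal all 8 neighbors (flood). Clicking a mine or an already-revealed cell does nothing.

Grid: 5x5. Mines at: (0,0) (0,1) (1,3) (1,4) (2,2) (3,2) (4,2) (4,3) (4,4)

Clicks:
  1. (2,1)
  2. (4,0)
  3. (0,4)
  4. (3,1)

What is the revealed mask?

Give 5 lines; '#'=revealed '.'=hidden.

Click 1 (2,1) count=2: revealed 1 new [(2,1)] -> total=1
Click 2 (4,0) count=0: revealed 7 new [(1,0) (1,1) (2,0) (3,0) (3,1) (4,0) (4,1)] -> total=8
Click 3 (0,4) count=2: revealed 1 new [(0,4)] -> total=9
Click 4 (3,1) count=3: revealed 0 new [(none)] -> total=9

Answer: ....#
##...
##...
##...
##...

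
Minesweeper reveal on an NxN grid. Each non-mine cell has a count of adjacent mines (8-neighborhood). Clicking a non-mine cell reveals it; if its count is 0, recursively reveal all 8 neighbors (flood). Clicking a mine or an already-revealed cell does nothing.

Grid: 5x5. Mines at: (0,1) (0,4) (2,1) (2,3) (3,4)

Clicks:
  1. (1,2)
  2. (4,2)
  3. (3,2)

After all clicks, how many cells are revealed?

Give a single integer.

Answer: 9

Derivation:
Click 1 (1,2) count=3: revealed 1 new [(1,2)] -> total=1
Click 2 (4,2) count=0: revealed 8 new [(3,0) (3,1) (3,2) (3,3) (4,0) (4,1) (4,2) (4,3)] -> total=9
Click 3 (3,2) count=2: revealed 0 new [(none)] -> total=9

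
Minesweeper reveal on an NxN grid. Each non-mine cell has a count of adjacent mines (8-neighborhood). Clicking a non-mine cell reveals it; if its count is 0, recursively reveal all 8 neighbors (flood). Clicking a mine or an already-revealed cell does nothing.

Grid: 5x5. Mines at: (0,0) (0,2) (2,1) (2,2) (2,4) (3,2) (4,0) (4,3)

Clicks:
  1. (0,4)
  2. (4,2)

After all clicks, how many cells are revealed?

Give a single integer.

Click 1 (0,4) count=0: revealed 4 new [(0,3) (0,4) (1,3) (1,4)] -> total=4
Click 2 (4,2) count=2: revealed 1 new [(4,2)] -> total=5

Answer: 5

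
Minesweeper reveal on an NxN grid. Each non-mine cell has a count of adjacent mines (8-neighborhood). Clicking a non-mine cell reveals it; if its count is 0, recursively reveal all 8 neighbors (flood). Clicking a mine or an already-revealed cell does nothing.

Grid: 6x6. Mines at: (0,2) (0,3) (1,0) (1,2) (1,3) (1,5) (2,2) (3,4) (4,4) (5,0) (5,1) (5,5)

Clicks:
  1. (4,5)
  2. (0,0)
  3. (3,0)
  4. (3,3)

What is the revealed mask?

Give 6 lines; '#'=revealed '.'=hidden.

Click 1 (4,5) count=3: revealed 1 new [(4,5)] -> total=1
Click 2 (0,0) count=1: revealed 1 new [(0,0)] -> total=2
Click 3 (3,0) count=0: revealed 6 new [(2,0) (2,1) (3,0) (3,1) (4,0) (4,1)] -> total=8
Click 4 (3,3) count=3: revealed 1 new [(3,3)] -> total=9

Answer: #.....
......
##....
##.#..
##...#
......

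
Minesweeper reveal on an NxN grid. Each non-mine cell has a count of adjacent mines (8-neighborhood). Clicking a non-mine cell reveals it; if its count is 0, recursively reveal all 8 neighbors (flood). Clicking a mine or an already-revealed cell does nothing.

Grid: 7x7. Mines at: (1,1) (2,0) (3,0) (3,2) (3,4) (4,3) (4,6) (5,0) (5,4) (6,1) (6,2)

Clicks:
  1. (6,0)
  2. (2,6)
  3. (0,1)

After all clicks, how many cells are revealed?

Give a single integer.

Answer: 19

Derivation:
Click 1 (6,0) count=2: revealed 1 new [(6,0)] -> total=1
Click 2 (2,6) count=0: revealed 17 new [(0,2) (0,3) (0,4) (0,5) (0,6) (1,2) (1,3) (1,4) (1,5) (1,6) (2,2) (2,3) (2,4) (2,5) (2,6) (3,5) (3,6)] -> total=18
Click 3 (0,1) count=1: revealed 1 new [(0,1)] -> total=19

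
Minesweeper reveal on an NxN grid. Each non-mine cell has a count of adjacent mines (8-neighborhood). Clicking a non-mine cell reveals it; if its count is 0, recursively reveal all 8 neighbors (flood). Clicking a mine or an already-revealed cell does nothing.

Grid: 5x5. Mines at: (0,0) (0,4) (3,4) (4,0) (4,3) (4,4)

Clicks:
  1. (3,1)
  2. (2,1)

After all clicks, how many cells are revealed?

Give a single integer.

Answer: 15

Derivation:
Click 1 (3,1) count=1: revealed 1 new [(3,1)] -> total=1
Click 2 (2,1) count=0: revealed 14 new [(0,1) (0,2) (0,3) (1,0) (1,1) (1,2) (1,3) (2,0) (2,1) (2,2) (2,3) (3,0) (3,2) (3,3)] -> total=15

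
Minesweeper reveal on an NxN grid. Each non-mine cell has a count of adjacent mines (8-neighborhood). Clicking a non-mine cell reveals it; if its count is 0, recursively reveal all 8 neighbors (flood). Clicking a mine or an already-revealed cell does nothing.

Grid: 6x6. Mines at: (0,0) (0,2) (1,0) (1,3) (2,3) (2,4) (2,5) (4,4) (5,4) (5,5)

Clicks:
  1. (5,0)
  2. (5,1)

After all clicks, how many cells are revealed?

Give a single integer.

Click 1 (5,0) count=0: revealed 15 new [(2,0) (2,1) (2,2) (3,0) (3,1) (3,2) (3,3) (4,0) (4,1) (4,2) (4,3) (5,0) (5,1) (5,2) (5,3)] -> total=15
Click 2 (5,1) count=0: revealed 0 new [(none)] -> total=15

Answer: 15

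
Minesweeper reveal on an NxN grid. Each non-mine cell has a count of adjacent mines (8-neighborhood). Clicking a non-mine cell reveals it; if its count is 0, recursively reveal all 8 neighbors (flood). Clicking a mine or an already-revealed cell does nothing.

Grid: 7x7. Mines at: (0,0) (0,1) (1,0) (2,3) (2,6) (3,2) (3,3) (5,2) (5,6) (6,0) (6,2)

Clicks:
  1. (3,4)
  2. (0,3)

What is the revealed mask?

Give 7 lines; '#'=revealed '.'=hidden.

Answer: ..#####
..#####
.......
....#..
.......
.......
.......

Derivation:
Click 1 (3,4) count=2: revealed 1 new [(3,4)] -> total=1
Click 2 (0,3) count=0: revealed 10 new [(0,2) (0,3) (0,4) (0,5) (0,6) (1,2) (1,3) (1,4) (1,5) (1,6)] -> total=11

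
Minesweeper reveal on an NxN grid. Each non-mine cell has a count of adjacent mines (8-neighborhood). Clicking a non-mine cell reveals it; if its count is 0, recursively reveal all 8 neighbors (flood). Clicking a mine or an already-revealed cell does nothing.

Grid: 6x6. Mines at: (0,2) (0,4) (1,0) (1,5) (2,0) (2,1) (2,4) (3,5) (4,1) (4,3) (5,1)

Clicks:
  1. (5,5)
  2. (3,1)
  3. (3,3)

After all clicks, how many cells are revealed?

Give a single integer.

Click 1 (5,5) count=0: revealed 4 new [(4,4) (4,5) (5,4) (5,5)] -> total=4
Click 2 (3,1) count=3: revealed 1 new [(3,1)] -> total=5
Click 3 (3,3) count=2: revealed 1 new [(3,3)] -> total=6

Answer: 6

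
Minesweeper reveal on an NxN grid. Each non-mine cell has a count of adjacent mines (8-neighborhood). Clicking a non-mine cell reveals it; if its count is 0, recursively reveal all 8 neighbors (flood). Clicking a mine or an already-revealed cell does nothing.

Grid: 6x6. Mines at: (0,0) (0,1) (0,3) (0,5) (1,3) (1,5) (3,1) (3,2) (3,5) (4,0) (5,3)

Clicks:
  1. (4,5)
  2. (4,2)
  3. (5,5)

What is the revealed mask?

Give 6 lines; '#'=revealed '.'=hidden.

Click 1 (4,5) count=1: revealed 1 new [(4,5)] -> total=1
Click 2 (4,2) count=3: revealed 1 new [(4,2)] -> total=2
Click 3 (5,5) count=0: revealed 3 new [(4,4) (5,4) (5,5)] -> total=5

Answer: ......
......
......
......
..#.##
....##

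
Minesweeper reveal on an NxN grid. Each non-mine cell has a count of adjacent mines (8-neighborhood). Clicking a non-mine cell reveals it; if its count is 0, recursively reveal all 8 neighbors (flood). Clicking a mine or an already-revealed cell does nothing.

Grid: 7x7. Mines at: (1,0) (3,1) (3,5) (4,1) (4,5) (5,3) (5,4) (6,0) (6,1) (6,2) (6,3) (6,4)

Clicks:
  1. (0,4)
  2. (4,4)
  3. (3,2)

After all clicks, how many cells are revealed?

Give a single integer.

Click 1 (0,4) count=0: revealed 24 new [(0,1) (0,2) (0,3) (0,4) (0,5) (0,6) (1,1) (1,2) (1,3) (1,4) (1,5) (1,6) (2,1) (2,2) (2,3) (2,4) (2,5) (2,6) (3,2) (3,3) (3,4) (4,2) (4,3) (4,4)] -> total=24
Click 2 (4,4) count=4: revealed 0 new [(none)] -> total=24
Click 3 (3,2) count=2: revealed 0 new [(none)] -> total=24

Answer: 24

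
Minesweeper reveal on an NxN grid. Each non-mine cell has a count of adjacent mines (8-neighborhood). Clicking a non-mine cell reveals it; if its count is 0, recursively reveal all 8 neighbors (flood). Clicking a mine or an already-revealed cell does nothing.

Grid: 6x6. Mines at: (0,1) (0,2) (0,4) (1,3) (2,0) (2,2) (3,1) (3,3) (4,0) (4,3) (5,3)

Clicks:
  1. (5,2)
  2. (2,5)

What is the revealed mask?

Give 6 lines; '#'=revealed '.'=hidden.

Click 1 (5,2) count=2: revealed 1 new [(5,2)] -> total=1
Click 2 (2,5) count=0: revealed 10 new [(1,4) (1,5) (2,4) (2,5) (3,4) (3,5) (4,4) (4,5) (5,4) (5,5)] -> total=11

Answer: ......
....##
....##
....##
....##
..#.##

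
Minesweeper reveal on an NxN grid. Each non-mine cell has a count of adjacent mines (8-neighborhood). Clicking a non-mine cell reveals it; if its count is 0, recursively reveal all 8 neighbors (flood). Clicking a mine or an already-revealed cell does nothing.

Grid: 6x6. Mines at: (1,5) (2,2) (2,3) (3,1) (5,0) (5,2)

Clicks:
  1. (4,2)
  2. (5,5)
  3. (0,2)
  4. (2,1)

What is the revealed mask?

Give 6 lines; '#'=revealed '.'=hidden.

Click 1 (4,2) count=2: revealed 1 new [(4,2)] -> total=1
Click 2 (5,5) count=0: revealed 11 new [(2,4) (2,5) (3,3) (3,4) (3,5) (4,3) (4,4) (4,5) (5,3) (5,4) (5,5)] -> total=12
Click 3 (0,2) count=0: revealed 12 new [(0,0) (0,1) (0,2) (0,3) (0,4) (1,0) (1,1) (1,2) (1,3) (1,4) (2,0) (2,1)] -> total=24
Click 4 (2,1) count=2: revealed 0 new [(none)] -> total=24

Answer: #####.
#####.
##..##
...###
..####
...###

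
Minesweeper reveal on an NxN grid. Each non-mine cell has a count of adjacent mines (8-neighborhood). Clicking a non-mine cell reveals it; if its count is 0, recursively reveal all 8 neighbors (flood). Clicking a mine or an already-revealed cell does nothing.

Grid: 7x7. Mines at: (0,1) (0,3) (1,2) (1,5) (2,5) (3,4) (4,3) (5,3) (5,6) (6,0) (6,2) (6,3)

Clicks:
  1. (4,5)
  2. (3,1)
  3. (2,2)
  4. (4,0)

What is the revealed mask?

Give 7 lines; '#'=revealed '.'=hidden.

Answer: .......
##.....
###....
###....
###..#.
###....
.......

Derivation:
Click 1 (4,5) count=2: revealed 1 new [(4,5)] -> total=1
Click 2 (3,1) count=0: revealed 14 new [(1,0) (1,1) (2,0) (2,1) (2,2) (3,0) (3,1) (3,2) (4,0) (4,1) (4,2) (5,0) (5,1) (5,2)] -> total=15
Click 3 (2,2) count=1: revealed 0 new [(none)] -> total=15
Click 4 (4,0) count=0: revealed 0 new [(none)] -> total=15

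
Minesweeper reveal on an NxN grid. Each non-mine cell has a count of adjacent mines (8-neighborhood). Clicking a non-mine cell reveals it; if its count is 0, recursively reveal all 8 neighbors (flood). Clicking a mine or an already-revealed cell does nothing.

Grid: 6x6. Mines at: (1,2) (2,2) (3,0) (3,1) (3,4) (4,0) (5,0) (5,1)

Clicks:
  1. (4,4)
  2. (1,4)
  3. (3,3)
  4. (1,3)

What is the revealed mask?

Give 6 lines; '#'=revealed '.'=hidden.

Answer: ...###
...###
...###
...#..
....#.
......

Derivation:
Click 1 (4,4) count=1: revealed 1 new [(4,4)] -> total=1
Click 2 (1,4) count=0: revealed 9 new [(0,3) (0,4) (0,5) (1,3) (1,4) (1,5) (2,3) (2,4) (2,5)] -> total=10
Click 3 (3,3) count=2: revealed 1 new [(3,3)] -> total=11
Click 4 (1,3) count=2: revealed 0 new [(none)] -> total=11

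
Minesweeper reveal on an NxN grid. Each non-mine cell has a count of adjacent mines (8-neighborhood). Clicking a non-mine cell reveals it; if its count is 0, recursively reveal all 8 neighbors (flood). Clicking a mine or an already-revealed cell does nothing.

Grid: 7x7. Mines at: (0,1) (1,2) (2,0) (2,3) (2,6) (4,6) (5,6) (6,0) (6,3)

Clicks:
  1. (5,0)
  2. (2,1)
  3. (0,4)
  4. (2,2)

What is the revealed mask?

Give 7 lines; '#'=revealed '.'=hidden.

Answer: ...####
...####
.##....
.......
.......
#......
.......

Derivation:
Click 1 (5,0) count=1: revealed 1 new [(5,0)] -> total=1
Click 2 (2,1) count=2: revealed 1 new [(2,1)] -> total=2
Click 3 (0,4) count=0: revealed 8 new [(0,3) (0,4) (0,5) (0,6) (1,3) (1,4) (1,5) (1,6)] -> total=10
Click 4 (2,2) count=2: revealed 1 new [(2,2)] -> total=11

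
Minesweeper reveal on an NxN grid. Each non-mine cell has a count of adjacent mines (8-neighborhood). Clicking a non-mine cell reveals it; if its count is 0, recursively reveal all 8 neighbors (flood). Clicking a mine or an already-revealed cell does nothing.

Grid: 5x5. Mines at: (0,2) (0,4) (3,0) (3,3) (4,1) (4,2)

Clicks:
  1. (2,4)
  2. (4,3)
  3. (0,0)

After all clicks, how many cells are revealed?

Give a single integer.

Click 1 (2,4) count=1: revealed 1 new [(2,4)] -> total=1
Click 2 (4,3) count=2: revealed 1 new [(4,3)] -> total=2
Click 3 (0,0) count=0: revealed 6 new [(0,0) (0,1) (1,0) (1,1) (2,0) (2,1)] -> total=8

Answer: 8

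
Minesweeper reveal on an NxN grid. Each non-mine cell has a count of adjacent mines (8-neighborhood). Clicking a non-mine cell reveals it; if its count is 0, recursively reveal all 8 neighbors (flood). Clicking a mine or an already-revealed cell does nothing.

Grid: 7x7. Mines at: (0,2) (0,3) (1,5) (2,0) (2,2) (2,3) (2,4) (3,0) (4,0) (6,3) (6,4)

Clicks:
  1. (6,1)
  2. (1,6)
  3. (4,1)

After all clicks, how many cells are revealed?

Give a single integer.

Click 1 (6,1) count=0: revealed 6 new [(5,0) (5,1) (5,2) (6,0) (6,1) (6,2)] -> total=6
Click 2 (1,6) count=1: revealed 1 new [(1,6)] -> total=7
Click 3 (4,1) count=2: revealed 1 new [(4,1)] -> total=8

Answer: 8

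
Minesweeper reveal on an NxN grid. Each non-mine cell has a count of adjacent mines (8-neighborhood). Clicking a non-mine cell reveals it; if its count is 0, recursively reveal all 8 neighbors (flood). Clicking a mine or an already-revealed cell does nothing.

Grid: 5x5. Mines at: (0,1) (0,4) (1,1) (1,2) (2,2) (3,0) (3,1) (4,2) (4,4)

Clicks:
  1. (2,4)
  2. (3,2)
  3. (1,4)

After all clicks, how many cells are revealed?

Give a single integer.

Answer: 7

Derivation:
Click 1 (2,4) count=0: revealed 6 new [(1,3) (1,4) (2,3) (2,4) (3,3) (3,4)] -> total=6
Click 2 (3,2) count=3: revealed 1 new [(3,2)] -> total=7
Click 3 (1,4) count=1: revealed 0 new [(none)] -> total=7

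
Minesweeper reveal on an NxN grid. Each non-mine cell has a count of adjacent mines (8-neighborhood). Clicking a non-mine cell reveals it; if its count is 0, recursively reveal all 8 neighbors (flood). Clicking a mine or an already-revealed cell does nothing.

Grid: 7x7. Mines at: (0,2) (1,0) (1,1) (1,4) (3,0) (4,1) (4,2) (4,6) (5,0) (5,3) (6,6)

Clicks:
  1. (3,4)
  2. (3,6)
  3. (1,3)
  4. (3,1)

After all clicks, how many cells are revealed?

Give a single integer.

Answer: 12

Derivation:
Click 1 (3,4) count=0: revealed 9 new [(2,3) (2,4) (2,5) (3,3) (3,4) (3,5) (4,3) (4,4) (4,5)] -> total=9
Click 2 (3,6) count=1: revealed 1 new [(3,6)] -> total=10
Click 3 (1,3) count=2: revealed 1 new [(1,3)] -> total=11
Click 4 (3,1) count=3: revealed 1 new [(3,1)] -> total=12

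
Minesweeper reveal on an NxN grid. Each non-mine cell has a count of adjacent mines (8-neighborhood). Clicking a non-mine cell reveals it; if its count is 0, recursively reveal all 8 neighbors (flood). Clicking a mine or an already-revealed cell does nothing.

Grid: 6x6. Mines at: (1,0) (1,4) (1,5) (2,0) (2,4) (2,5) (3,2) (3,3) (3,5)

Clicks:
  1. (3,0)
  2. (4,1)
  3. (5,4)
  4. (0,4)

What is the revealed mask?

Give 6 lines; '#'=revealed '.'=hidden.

Click 1 (3,0) count=1: revealed 1 new [(3,0)] -> total=1
Click 2 (4,1) count=1: revealed 1 new [(4,1)] -> total=2
Click 3 (5,4) count=0: revealed 12 new [(3,1) (4,0) (4,2) (4,3) (4,4) (4,5) (5,0) (5,1) (5,2) (5,3) (5,4) (5,5)] -> total=14
Click 4 (0,4) count=2: revealed 1 new [(0,4)] -> total=15

Answer: ....#.
......
......
##....
######
######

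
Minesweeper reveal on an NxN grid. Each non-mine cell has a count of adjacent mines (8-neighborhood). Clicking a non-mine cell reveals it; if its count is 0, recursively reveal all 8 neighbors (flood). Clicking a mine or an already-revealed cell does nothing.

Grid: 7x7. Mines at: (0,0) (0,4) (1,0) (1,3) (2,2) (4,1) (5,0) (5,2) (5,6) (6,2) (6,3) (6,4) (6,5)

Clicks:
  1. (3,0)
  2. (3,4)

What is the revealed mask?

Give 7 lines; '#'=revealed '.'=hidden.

Click 1 (3,0) count=1: revealed 1 new [(3,0)] -> total=1
Click 2 (3,4) count=0: revealed 20 new [(0,5) (0,6) (1,4) (1,5) (1,6) (2,3) (2,4) (2,5) (2,6) (3,3) (3,4) (3,5) (3,6) (4,3) (4,4) (4,5) (4,6) (5,3) (5,4) (5,5)] -> total=21

Answer: .....##
....###
...####
#..####
...####
...###.
.......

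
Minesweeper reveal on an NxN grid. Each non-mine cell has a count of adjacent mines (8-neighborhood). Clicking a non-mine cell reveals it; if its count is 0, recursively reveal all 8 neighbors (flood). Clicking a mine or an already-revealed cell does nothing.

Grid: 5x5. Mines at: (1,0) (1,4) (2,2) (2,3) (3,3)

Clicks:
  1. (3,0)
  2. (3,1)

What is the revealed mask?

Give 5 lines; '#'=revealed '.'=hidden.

Answer: .....
.....
##...
###..
###..

Derivation:
Click 1 (3,0) count=0: revealed 8 new [(2,0) (2,1) (3,0) (3,1) (3,2) (4,0) (4,1) (4,2)] -> total=8
Click 2 (3,1) count=1: revealed 0 new [(none)] -> total=8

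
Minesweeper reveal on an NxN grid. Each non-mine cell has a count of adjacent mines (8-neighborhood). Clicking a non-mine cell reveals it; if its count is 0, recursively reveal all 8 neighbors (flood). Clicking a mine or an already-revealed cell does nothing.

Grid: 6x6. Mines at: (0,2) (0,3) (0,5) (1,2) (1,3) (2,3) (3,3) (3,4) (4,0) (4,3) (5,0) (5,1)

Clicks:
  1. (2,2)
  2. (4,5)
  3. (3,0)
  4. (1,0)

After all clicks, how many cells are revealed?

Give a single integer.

Answer: 10

Derivation:
Click 1 (2,2) count=4: revealed 1 new [(2,2)] -> total=1
Click 2 (4,5) count=1: revealed 1 new [(4,5)] -> total=2
Click 3 (3,0) count=1: revealed 1 new [(3,0)] -> total=3
Click 4 (1,0) count=0: revealed 7 new [(0,0) (0,1) (1,0) (1,1) (2,0) (2,1) (3,1)] -> total=10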